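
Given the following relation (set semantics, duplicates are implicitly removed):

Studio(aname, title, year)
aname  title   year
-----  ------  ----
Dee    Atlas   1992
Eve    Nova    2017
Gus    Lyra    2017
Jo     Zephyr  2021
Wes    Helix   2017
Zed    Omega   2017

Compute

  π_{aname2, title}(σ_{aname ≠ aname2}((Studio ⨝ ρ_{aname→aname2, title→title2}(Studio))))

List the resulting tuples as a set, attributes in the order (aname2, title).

{(Eve, Helix), (Eve, Lyra), (Eve, Omega), (Gus, Helix), (Gus, Nova), (Gus, Omega), (Wes, Lyra), (Wes, Nova), (Wes, Omega), (Zed, Helix), (Zed, Lyra), (Zed, Nova)}

ρ[aname→aname2, title→title2]: schema becomes (aname2, title2, year); tuples unchanged.
Joining Studio and ρ_{aname→aname2, title→title2}(Studio) on year yields {(Dee, Atlas, 1992, Dee, Atlas), (Eve, Nova, 2017, Eve, Nova), (Eve, Nova, 2017, Gus, Lyra), (Eve, Nova, 2017, Wes, Helix), (Eve, Nova, 2017, Zed, Omega), (Gus, Lyra, 2017, Eve, Nova), (Gus, Lyra, 2017, Gus, Lyra), (Gus, Lyra, 2017, Wes, Helix), (Gus, Lyra, 2017, Zed, Omega), (Jo, Zephyr, 2021, Jo, Zephyr), (Wes, Helix, 2017, Eve, Nova), (Wes, Helix, 2017, Gus, Lyra), (Wes, Helix, 2017, Wes, Helix), (Wes, Helix, 2017, Zed, Omega), (Zed, Omega, 2017, Eve, Nova), (Zed, Omega, 2017, Gus, Lyra), (Zed, Omega, 2017, Wes, Helix), (Zed, Omega, 2017, Zed, Omega)}.
Filtering on aname ≠ aname2 leaves {(Eve, Nova, 2017, Gus, Lyra), (Eve, Nova, 2017, Wes, Helix), (Eve, Nova, 2017, Zed, Omega), (Gus, Lyra, 2017, Eve, Nova), (Gus, Lyra, 2017, Wes, Helix), (Gus, Lyra, 2017, Zed, Omega), (Wes, Helix, 2017, Eve, Nova), (Wes, Helix, 2017, Gus, Lyra), (Wes, Helix, 2017, Zed, Omega), (Zed, Omega, 2017, Eve, Nova), (Zed, Omega, 2017, Gus, Lyra), (Zed, Omega, 2017, Wes, Helix)}.
Keep only column(s) aname2, title: {(Eve, Helix), (Eve, Lyra), (Eve, Omega), (Gus, Helix), (Gus, Nova), (Gus, Omega), (Wes, Lyra), (Wes, Nova), (Wes, Omega), (Zed, Helix), (Zed, Lyra), (Zed, Nova)}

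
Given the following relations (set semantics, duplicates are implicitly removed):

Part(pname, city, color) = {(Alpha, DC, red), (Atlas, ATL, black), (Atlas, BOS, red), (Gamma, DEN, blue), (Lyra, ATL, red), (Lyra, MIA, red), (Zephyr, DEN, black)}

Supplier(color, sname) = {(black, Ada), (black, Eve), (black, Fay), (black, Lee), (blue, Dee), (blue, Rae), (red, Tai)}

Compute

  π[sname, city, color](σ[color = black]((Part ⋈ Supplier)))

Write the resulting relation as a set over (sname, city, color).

{(Ada, ATL, black), (Ada, DEN, black), (Eve, ATL, black), (Eve, DEN, black), (Fay, ATL, black), (Fay, DEN, black), (Lee, ATL, black), (Lee, DEN, black)}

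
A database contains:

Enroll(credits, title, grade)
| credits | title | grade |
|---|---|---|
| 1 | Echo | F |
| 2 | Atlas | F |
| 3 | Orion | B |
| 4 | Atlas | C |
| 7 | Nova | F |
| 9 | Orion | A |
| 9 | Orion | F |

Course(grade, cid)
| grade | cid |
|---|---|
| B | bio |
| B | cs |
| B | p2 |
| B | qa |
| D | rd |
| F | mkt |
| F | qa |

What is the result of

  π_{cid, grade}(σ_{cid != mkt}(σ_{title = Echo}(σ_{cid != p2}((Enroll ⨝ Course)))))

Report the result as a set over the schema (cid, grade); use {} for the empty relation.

Joining Enroll and Course on grade yields {(1, Echo, F, mkt), (1, Echo, F, qa), (2, Atlas, F, mkt), (2, Atlas, F, qa), (3, Orion, B, bio), (3, Orion, B, cs), (3, Orion, B, p2), (3, Orion, B, qa), (7, Nova, F, mkt), (7, Nova, F, qa), (9, Orion, F, mkt), (9, Orion, F, qa)}.
Selection cid != p2: {(1, Echo, F, mkt), (1, Echo, F, qa), (2, Atlas, F, mkt), (2, Atlas, F, qa), (3, Orion, B, bio), (3, Orion, B, cs), (3, Orion, B, qa), (7, Nova, F, mkt), (7, Nova, F, qa), (9, Orion, F, mkt), (9, Orion, F, qa)}
Selection title = Echo: {(1, Echo, F, mkt), (1, Echo, F, qa)}
Selection cid != mkt: {(1, Echo, F, qa)}
π_{cid, grade} gives {(qa, F)}.

{(qa, F)}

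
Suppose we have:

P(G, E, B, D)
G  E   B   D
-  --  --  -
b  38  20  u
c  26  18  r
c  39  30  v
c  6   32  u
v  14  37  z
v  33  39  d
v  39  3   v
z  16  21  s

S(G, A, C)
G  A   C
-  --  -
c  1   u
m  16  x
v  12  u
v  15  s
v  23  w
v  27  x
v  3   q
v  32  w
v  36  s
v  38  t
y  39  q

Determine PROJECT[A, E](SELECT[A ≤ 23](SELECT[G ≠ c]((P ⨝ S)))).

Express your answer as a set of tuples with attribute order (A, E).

{(12, 14), (12, 33), (12, 39), (15, 14), (15, 33), (15, 39), (23, 14), (23, 33), (23, 39), (3, 14), (3, 33), (3, 39)}

Joining P and S on G yields {(c, 26, 18, r, 1, u), (c, 39, 30, v, 1, u), (c, 6, 32, u, 1, u), (v, 14, 37, z, 12, u), (v, 14, 37, z, 15, s), (v, 14, 37, z, 23, w), (v, 14, 37, z, 27, x), (v, 14, 37, z, 3, q), (v, 14, 37, z, 32, w), (v, 14, 37, z, 36, s), (v, 14, 37, z, 38, t), (v, 33, 39, d, 12, u), (v, 33, 39, d, 15, s), (v, 33, 39, d, 23, w), (v, 33, 39, d, 27, x), (v, 33, 39, d, 3, q), (v, 33, 39, d, 32, w), (v, 33, 39, d, 36, s), (v, 33, 39, d, 38, t), (v, 39, 3, v, 12, u), (v, 39, 3, v, 15, s), (v, 39, 3, v, 23, w), (v, 39, 3, v, 27, x), (v, 39, 3, v, 3, q), (v, 39, 3, v, 32, w), (v, 39, 3, v, 36, s), (v, 39, 3, v, 38, t)}.
Apply σ_{G ≠ c}; surviving tuples: {(v, 14, 37, z, 12, u), (v, 14, 37, z, 15, s), (v, 14, 37, z, 23, w), (v, 14, 37, z, 27, x), (v, 14, 37, z, 3, q), (v, 14, 37, z, 32, w), (v, 14, 37, z, 36, s), (v, 14, 37, z, 38, t), (v, 33, 39, d, 12, u), (v, 33, 39, d, 15, s), (v, 33, 39, d, 23, w), (v, 33, 39, d, 27, x), (v, 33, 39, d, 3, q), (v, 33, 39, d, 32, w), (v, 33, 39, d, 36, s), (v, 33, 39, d, 38, t), (v, 39, 3, v, 12, u), (v, 39, 3, v, 15, s), (v, 39, 3, v, 23, w), (v, 39, 3, v, 27, x), (v, 39, 3, v, 3, q), (v, 39, 3, v, 32, w), (v, 39, 3, v, 36, s), (v, 39, 3, v, 38, t)}
Apply σ_{A ≤ 23}; surviving tuples: {(v, 14, 37, z, 12, u), (v, 14, 37, z, 15, s), (v, 14, 37, z, 23, w), (v, 14, 37, z, 3, q), (v, 33, 39, d, 12, u), (v, 33, 39, d, 15, s), (v, 33, 39, d, 23, w), (v, 33, 39, d, 3, q), (v, 39, 3, v, 12, u), (v, 39, 3, v, 15, s), (v, 39, 3, v, 23, w), (v, 39, 3, v, 3, q)}
Projecting to A, E: {(12, 14), (12, 33), (12, 39), (15, 14), (15, 33), (15, 39), (23, 14), (23, 33), (23, 39), (3, 14), (3, 33), (3, 39)}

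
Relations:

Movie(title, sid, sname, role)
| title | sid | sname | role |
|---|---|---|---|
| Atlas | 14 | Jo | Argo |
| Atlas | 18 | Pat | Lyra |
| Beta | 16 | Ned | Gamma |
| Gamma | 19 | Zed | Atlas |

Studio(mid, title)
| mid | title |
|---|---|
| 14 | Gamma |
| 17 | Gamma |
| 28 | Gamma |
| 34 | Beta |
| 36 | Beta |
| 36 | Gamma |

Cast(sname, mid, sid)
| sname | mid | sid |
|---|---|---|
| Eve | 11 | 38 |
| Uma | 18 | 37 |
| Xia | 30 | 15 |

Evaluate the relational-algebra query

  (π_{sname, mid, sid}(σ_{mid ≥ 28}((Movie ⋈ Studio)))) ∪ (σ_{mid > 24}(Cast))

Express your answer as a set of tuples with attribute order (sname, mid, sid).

{(Ned, 34, 16), (Ned, 36, 16), (Xia, 30, 15), (Zed, 28, 19), (Zed, 36, 19)}

Natural join on title: {(Beta, 16, Ned, Gamma, 34), (Beta, 16, Ned, Gamma, 36), (Gamma, 19, Zed, Atlas, 14), (Gamma, 19, Zed, Atlas, 17), (Gamma, 19, Zed, Atlas, 28), (Gamma, 19, Zed, Atlas, 36)}
Apply σ_{mid ≥ 28}; surviving tuples: {(Beta, 16, Ned, Gamma, 34), (Beta, 16, Ned, Gamma, 36), (Gamma, 19, Zed, Atlas, 28), (Gamma, 19, Zed, Atlas, 36)}
π[sname, mid, sid]: project onto (sname, mid, sid) → {(Ned, 34, 16), (Ned, 36, 16), (Zed, 28, 19), (Zed, 36, 19)}
Apply σ_{mid > 24}; surviving tuples: {(Xia, 30, 15)}
Union: {(Ned, 34, 16), (Ned, 36, 16), (Zed, 28, 19), (Zed, 36, 19)} with {(Xia, 30, 15)} → {(Ned, 34, 16), (Ned, 36, 16), (Xia, 30, 15), (Zed, 28, 19), (Zed, 36, 19)}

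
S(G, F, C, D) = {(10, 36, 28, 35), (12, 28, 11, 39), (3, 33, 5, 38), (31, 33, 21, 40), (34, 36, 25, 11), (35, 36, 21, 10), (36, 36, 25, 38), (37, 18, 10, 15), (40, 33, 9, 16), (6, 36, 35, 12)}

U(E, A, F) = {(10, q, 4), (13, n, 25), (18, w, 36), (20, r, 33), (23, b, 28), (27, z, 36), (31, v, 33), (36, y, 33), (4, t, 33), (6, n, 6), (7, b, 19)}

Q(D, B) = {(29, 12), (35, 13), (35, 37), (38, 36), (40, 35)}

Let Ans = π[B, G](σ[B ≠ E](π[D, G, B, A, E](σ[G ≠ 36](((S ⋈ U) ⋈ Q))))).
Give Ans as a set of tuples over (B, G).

S ⋈ U (natural join on F): {(10, 36, 28, 35, 18, w), (10, 36, 28, 35, 27, z), (12, 28, 11, 39, 23, b), (3, 33, 5, 38, 20, r), (3, 33, 5, 38, 31, v), (3, 33, 5, 38, 36, y), (3, 33, 5, 38, 4, t), (31, 33, 21, 40, 20, r), (31, 33, 21, 40, 31, v), (31, 33, 21, 40, 36, y), (31, 33, 21, 40, 4, t), (34, 36, 25, 11, 18, w), (34, 36, 25, 11, 27, z), (35, 36, 21, 10, 18, w), (35, 36, 21, 10, 27, z), (36, 36, 25, 38, 18, w), (36, 36, 25, 38, 27, z), (40, 33, 9, 16, 20, r), (40, 33, 9, 16, 31, v), (40, 33, 9, 16, 36, y), (40, 33, 9, 16, 4, t), (6, 36, 35, 12, 18, w), (6, 36, 35, 12, 27, z)}
(S ⋈ U) ⋈ Q (natural join on D): {(10, 36, 28, 35, 18, w, 13), (10, 36, 28, 35, 18, w, 37), (10, 36, 28, 35, 27, z, 13), (10, 36, 28, 35, 27, z, 37), (3, 33, 5, 38, 20, r, 36), (3, 33, 5, 38, 31, v, 36), (3, 33, 5, 38, 36, y, 36), (3, 33, 5, 38, 4, t, 36), (31, 33, 21, 40, 20, r, 35), (31, 33, 21, 40, 31, v, 35), (31, 33, 21, 40, 36, y, 35), (31, 33, 21, 40, 4, t, 35), (36, 36, 25, 38, 18, w, 36), (36, 36, 25, 38, 27, z, 36)}
Apply σ_{G ≠ 36}; surviving tuples: {(10, 36, 28, 35, 18, w, 13), (10, 36, 28, 35, 18, w, 37), (10, 36, 28, 35, 27, z, 13), (10, 36, 28, 35, 27, z, 37), (3, 33, 5, 38, 20, r, 36), (3, 33, 5, 38, 31, v, 36), (3, 33, 5, 38, 36, y, 36), (3, 33, 5, 38, 4, t, 36), (31, 33, 21, 40, 20, r, 35), (31, 33, 21, 40, 31, v, 35), (31, 33, 21, 40, 36, y, 35), (31, 33, 21, 40, 4, t, 35)}
π[D, G, B, A, E]: project onto (D, G, B, A, E) → {(35, 10, 13, w, 18), (35, 10, 13, z, 27), (35, 10, 37, w, 18), (35, 10, 37, z, 27), (38, 3, 36, r, 20), (38, 3, 36, t, 4), (38, 3, 36, v, 31), (38, 3, 36, y, 36), (40, 31, 35, r, 20), (40, 31, 35, t, 4), (40, 31, 35, v, 31), (40, 31, 35, y, 36)}
Apply σ_{B ≠ E}; surviving tuples: {(35, 10, 13, w, 18), (35, 10, 13, z, 27), (35, 10, 37, w, 18), (35, 10, 37, z, 27), (38, 3, 36, r, 20), (38, 3, 36, t, 4), (38, 3, 36, v, 31), (40, 31, 35, r, 20), (40, 31, 35, t, 4), (40, 31, 35, v, 31), (40, 31, 35, y, 36)}
π[B, G]: project onto (B, G) (7 duplicate(s) eliminated) → {(13, 10), (35, 31), (36, 3), (37, 10)}

{(13, 10), (35, 31), (36, 3), (37, 10)}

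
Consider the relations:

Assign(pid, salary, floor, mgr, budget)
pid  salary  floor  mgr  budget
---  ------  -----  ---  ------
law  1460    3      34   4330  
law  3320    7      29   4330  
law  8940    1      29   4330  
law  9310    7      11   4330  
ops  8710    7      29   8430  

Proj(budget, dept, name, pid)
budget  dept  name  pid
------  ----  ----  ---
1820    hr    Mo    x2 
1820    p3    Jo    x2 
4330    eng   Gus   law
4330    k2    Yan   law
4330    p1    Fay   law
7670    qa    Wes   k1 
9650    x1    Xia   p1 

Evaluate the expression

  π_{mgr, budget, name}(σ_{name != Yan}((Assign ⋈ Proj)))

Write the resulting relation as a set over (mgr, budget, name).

{(11, 4330, Fay), (11, 4330, Gus), (29, 4330, Fay), (29, 4330, Gus), (34, 4330, Fay), (34, 4330, Gus)}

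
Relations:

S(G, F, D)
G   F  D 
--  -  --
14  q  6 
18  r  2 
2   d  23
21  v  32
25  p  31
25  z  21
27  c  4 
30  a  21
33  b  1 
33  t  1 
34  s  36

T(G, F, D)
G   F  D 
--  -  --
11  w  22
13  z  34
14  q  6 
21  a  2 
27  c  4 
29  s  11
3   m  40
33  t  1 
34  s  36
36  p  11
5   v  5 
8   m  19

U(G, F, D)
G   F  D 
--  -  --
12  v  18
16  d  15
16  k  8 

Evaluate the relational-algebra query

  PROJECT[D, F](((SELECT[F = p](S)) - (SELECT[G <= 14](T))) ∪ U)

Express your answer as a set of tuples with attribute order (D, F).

{(15, d), (18, v), (31, p), (8, k)}

Filtering on F = p leaves {(25, p, 31)}.
Filtering on G <= 14 leaves {(11, w, 22), (13, z, 34), (14, q, 6), (3, m, 40), (5, v, 5), (8, m, 19)}.
Set difference of the two operands is {(25, p, 31)}.
Set union of the two operands is {(12, v, 18), (16, d, 15), (16, k, 8), (25, p, 31)}.
π_{D, F} gives {(15, d), (18, v), (31, p), (8, k)}.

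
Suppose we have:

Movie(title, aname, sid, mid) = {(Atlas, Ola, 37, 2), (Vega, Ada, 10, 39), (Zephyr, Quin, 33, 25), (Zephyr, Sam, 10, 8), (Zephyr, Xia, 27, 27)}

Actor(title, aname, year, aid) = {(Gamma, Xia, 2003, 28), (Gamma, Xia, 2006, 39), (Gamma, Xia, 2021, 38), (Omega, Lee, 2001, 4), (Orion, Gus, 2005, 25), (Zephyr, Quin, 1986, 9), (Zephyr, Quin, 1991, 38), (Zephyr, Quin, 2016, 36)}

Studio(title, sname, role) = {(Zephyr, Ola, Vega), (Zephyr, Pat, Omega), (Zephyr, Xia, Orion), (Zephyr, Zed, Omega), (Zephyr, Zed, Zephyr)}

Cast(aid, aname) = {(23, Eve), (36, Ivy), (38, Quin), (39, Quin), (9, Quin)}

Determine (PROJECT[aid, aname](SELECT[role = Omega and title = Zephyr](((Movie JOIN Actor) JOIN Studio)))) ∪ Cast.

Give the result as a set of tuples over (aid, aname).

{(23, Eve), (36, Ivy), (36, Quin), (38, Quin), (39, Quin), (9, Quin)}

Joining Movie and Actor on title, aname yields {(Zephyr, Quin, 33, 25, 1986, 9), (Zephyr, Quin, 33, 25, 1991, 38), (Zephyr, Quin, 33, 25, 2016, 36)}.
Joining (Movie JOIN Actor) and Studio on title yields {(Zephyr, Quin, 33, 25, 1986, 9, Ola, Vega), (Zephyr, Quin, 33, 25, 1986, 9, Pat, Omega), (Zephyr, Quin, 33, 25, 1986, 9, Xia, Orion), (Zephyr, Quin, 33, 25, 1986, 9, Zed, Omega), (Zephyr, Quin, 33, 25, 1986, 9, Zed, Zephyr), (Zephyr, Quin, 33, 25, 1991, 38, Ola, Vega), (Zephyr, Quin, 33, 25, 1991, 38, Pat, Omega), (Zephyr, Quin, 33, 25, 1991, 38, Xia, Orion), (Zephyr, Quin, 33, 25, 1991, 38, Zed, Omega), (Zephyr, Quin, 33, 25, 1991, 38, Zed, Zephyr), (Zephyr, Quin, 33, 25, 2016, 36, Ola, Vega), (Zephyr, Quin, 33, 25, 2016, 36, Pat, Omega), (Zephyr, Quin, 33, 25, 2016, 36, Xia, Orion), (Zephyr, Quin, 33, 25, 2016, 36, Zed, Omega), (Zephyr, Quin, 33, 25, 2016, 36, Zed, Zephyr)}.
Filtering on role = Omega and title = Zephyr leaves {(Zephyr, Quin, 33, 25, 1986, 9, Pat, Omega), (Zephyr, Quin, 33, 25, 1986, 9, Zed, Omega), (Zephyr, Quin, 33, 25, 1991, 38, Pat, Omega), (Zephyr, Quin, 33, 25, 1991, 38, Zed, Omega), (Zephyr, Quin, 33, 25, 2016, 36, Pat, Omega), (Zephyr, Quin, 33, 25, 2016, 36, Zed, Omega)}.
π[aid, aname]: project onto (aid, aname) (3 duplicate(s) eliminated) → {(36, Quin), (38, Quin), (9, Quin)}
Union: {(36, Quin), (38, Quin), (9, Quin)} with {(23, Eve), (36, Ivy), (38, Quin), (39, Quin), (9, Quin)} → {(23, Eve), (36, Ivy), (36, Quin), (38, Quin), (39, Quin), (9, Quin)}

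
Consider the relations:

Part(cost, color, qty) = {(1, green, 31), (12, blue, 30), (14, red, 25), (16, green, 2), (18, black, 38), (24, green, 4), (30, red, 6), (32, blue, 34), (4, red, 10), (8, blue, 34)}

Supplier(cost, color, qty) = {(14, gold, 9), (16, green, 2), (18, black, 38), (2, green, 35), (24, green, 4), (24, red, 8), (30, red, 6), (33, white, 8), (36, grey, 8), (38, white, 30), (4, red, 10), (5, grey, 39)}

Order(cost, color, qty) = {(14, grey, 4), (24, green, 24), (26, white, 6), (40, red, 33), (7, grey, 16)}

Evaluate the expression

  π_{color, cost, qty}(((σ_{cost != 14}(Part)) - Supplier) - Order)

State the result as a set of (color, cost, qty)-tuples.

σ[cost != 14]: keep tuples satisfying cost != 14 → {(1, green, 31), (12, blue, 30), (16, green, 2), (18, black, 38), (24, green, 4), (30, red, 6), (32, blue, 34), (4, red, 10), (8, blue, 34)}
Taking the difference: {(1, green, 31), (12, blue, 30), (32, blue, 34), (8, blue, 34)}
Taking the difference: {(1, green, 31), (12, blue, 30), (32, blue, 34), (8, blue, 34)}
Projecting to color, cost, qty: {(blue, 12, 30), (blue, 32, 34), (blue, 8, 34), (green, 1, 31)}

{(blue, 12, 30), (blue, 32, 34), (blue, 8, 34), (green, 1, 31)}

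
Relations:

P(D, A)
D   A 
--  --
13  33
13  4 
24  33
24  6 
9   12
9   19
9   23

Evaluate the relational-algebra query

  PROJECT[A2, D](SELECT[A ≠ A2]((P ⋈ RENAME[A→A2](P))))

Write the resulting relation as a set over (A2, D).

ρ[A→A2]: schema becomes (D, A2); tuples unchanged.
Joining P and RENAME[A→A2](P) on D yields {(13, 33, 33), (13, 33, 4), (13, 4, 33), (13, 4, 4), (24, 33, 33), (24, 33, 6), (24, 6, 33), (24, 6, 6), (9, 12, 12), (9, 12, 19), (9, 12, 23), (9, 19, 12), (9, 19, 19), (9, 19, 23), (9, 23, 12), (9, 23, 19), (9, 23, 23)}.
σ[A ≠ A2]: keep tuples satisfying A ≠ A2 → {(13, 33, 4), (13, 4, 33), (24, 33, 6), (24, 6, 33), (9, 12, 19), (9, 12, 23), (9, 19, 12), (9, 19, 23), (9, 23, 12), (9, 23, 19)}
Keep only column(s) A2, D (3 duplicate(s) eliminated): {(12, 9), (19, 9), (23, 9), (33, 13), (33, 24), (4, 13), (6, 24)}

{(12, 9), (19, 9), (23, 9), (33, 13), (33, 24), (4, 13), (6, 24)}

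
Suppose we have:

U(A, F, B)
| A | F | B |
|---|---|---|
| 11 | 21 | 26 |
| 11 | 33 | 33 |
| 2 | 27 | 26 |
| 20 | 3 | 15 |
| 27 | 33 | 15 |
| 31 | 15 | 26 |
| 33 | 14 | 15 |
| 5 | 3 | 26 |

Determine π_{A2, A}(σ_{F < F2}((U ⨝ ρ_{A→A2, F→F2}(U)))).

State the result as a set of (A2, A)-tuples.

ρ[A→A2, F→F2]: schema becomes (A2, F2, B); tuples unchanged.
Joining U and ρ_{A→A2, F→F2}(U) on B yields {(11, 21, 26, 11, 21), (11, 21, 26, 2, 27), (11, 21, 26, 31, 15), (11, 21, 26, 5, 3), (11, 33, 33, 11, 33), (2, 27, 26, 11, 21), (2, 27, 26, 2, 27), (2, 27, 26, 31, 15), (2, 27, 26, 5, 3), (20, 3, 15, 20, 3), (20, 3, 15, 27, 33), (20, 3, 15, 33, 14), (27, 33, 15, 20, 3), (27, 33, 15, 27, 33), (27, 33, 15, 33, 14), (31, 15, 26, 11, 21), (31, 15, 26, 2, 27), (31, 15, 26, 31, 15), (31, 15, 26, 5, 3), (33, 14, 15, 20, 3), (33, 14, 15, 27, 33), (33, 14, 15, 33, 14), (5, 3, 26, 11, 21), (5, 3, 26, 2, 27), (5, 3, 26, 31, 15), (5, 3, 26, 5, 3)}.
σ[F < F2]: keep tuples satisfying F < F2 → {(11, 21, 26, 2, 27), (20, 3, 15, 27, 33), (20, 3, 15, 33, 14), (31, 15, 26, 11, 21), (31, 15, 26, 2, 27), (33, 14, 15, 27, 33), (5, 3, 26, 11, 21), (5, 3, 26, 2, 27), (5, 3, 26, 31, 15)}
Keep only column(s) A2, A: {(11, 31), (11, 5), (2, 11), (2, 31), (2, 5), (27, 20), (27, 33), (31, 5), (33, 20)}

{(11, 31), (11, 5), (2, 11), (2, 31), (2, 5), (27, 20), (27, 33), (31, 5), (33, 20)}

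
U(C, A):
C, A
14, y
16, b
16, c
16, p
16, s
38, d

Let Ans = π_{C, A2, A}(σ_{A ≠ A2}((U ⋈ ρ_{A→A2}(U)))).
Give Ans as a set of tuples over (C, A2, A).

ρ[A→A2]: schema becomes (C, A2); tuples unchanged.
U ⋈ ρ_{A→A2}(U) (natural join on C): {(14, y, y), (16, b, b), (16, b, c), (16, b, p), (16, b, s), (16, c, b), (16, c, c), (16, c, p), (16, c, s), (16, p, b), (16, p, c), (16, p, p), (16, p, s), (16, s, b), (16, s, c), (16, s, p), (16, s, s), (38, d, d)}
Selection A ≠ A2: {(16, b, c), (16, b, p), (16, b, s), (16, c, b), (16, c, p), (16, c, s), (16, p, b), (16, p, c), (16, p, s), (16, s, b), (16, s, c), (16, s, p)}
π_{C, A2, A} gives {(16, b, c), (16, b, p), (16, b, s), (16, c, b), (16, c, p), (16, c, s), (16, p, b), (16, p, c), (16, p, s), (16, s, b), (16, s, c), (16, s, p)}.

{(16, b, c), (16, b, p), (16, b, s), (16, c, b), (16, c, p), (16, c, s), (16, p, b), (16, p, c), (16, p, s), (16, s, b), (16, s, c), (16, s, p)}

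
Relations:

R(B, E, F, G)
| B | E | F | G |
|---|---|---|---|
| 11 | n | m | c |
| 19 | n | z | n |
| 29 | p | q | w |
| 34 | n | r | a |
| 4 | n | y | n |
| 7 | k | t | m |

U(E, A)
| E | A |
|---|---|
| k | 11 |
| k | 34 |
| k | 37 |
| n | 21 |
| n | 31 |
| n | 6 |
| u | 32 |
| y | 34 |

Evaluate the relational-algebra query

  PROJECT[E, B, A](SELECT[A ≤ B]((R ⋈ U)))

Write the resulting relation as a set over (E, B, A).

R ⋈ U (natural join on E): {(11, n, m, c, 21), (11, n, m, c, 31), (11, n, m, c, 6), (19, n, z, n, 21), (19, n, z, n, 31), (19, n, z, n, 6), (34, n, r, a, 21), (34, n, r, a, 31), (34, n, r, a, 6), (4, n, y, n, 21), (4, n, y, n, 31), (4, n, y, n, 6), (7, k, t, m, 11), (7, k, t, m, 34), (7, k, t, m, 37)}
Filtering on A ≤ B leaves {(11, n, m, c, 6), (19, n, z, n, 6), (34, n, r, a, 21), (34, n, r, a, 31), (34, n, r, a, 6)}.
Keep only column(s) E, B, A: {(n, 11, 6), (n, 19, 6), (n, 34, 21), (n, 34, 31), (n, 34, 6)}

{(n, 11, 6), (n, 19, 6), (n, 34, 21), (n, 34, 31), (n, 34, 6)}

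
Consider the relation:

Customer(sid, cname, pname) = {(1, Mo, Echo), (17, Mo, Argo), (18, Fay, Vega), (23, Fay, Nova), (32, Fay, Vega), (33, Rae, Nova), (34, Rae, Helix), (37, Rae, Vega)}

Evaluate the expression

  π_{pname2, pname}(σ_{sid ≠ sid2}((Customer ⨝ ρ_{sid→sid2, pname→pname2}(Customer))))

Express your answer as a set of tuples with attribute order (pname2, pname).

ρ[sid→sid2, pname→pname2]: schema becomes (sid2, cname, pname2); tuples unchanged.
Joining Customer and ρ_{sid→sid2, pname→pname2}(Customer) on cname yields {(1, Mo, Echo, 1, Echo), (1, Mo, Echo, 17, Argo), (17, Mo, Argo, 1, Echo), (17, Mo, Argo, 17, Argo), (18, Fay, Vega, 18, Vega), (18, Fay, Vega, 23, Nova), (18, Fay, Vega, 32, Vega), (23, Fay, Nova, 18, Vega), (23, Fay, Nova, 23, Nova), (23, Fay, Nova, 32, Vega), (32, Fay, Vega, 18, Vega), (32, Fay, Vega, 23, Nova), (32, Fay, Vega, 32, Vega), (33, Rae, Nova, 33, Nova), (33, Rae, Nova, 34, Helix), (33, Rae, Nova, 37, Vega), (34, Rae, Helix, 33, Nova), (34, Rae, Helix, 34, Helix), (34, Rae, Helix, 37, Vega), (37, Rae, Vega, 33, Nova), (37, Rae, Vega, 34, Helix), (37, Rae, Vega, 37, Vega)}.
Selection sid ≠ sid2: {(1, Mo, Echo, 17, Argo), (17, Mo, Argo, 1, Echo), (18, Fay, Vega, 23, Nova), (18, Fay, Vega, 32, Vega), (23, Fay, Nova, 18, Vega), (23, Fay, Nova, 32, Vega), (32, Fay, Vega, 18, Vega), (32, Fay, Vega, 23, Nova), (33, Rae, Nova, 34, Helix), (33, Rae, Nova, 37, Vega), (34, Rae, Helix, 33, Nova), (34, Rae, Helix, 37, Vega), (37, Rae, Vega, 33, Nova), (37, Rae, Vega, 34, Helix)}
π_{pname2, pname} gives {(Argo, Echo), (Echo, Argo), (Helix, Nova), (Helix, Vega), (Nova, Helix), (Nova, Vega), (Vega, Helix), (Vega, Nova), (Vega, Vega)} (5 duplicate(s) eliminated).

{(Argo, Echo), (Echo, Argo), (Helix, Nova), (Helix, Vega), (Nova, Helix), (Nova, Vega), (Vega, Helix), (Vega, Nova), (Vega, Vega)}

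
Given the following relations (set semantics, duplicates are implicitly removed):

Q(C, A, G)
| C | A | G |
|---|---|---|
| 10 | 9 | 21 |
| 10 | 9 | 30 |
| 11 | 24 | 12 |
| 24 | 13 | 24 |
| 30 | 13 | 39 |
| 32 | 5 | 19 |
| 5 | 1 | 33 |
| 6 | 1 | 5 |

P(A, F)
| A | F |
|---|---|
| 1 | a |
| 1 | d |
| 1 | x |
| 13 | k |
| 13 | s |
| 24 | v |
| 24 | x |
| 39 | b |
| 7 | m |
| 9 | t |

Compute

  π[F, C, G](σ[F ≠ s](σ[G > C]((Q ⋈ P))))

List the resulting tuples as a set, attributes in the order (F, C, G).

Q ⋈ P (natural join on A): {(10, 9, 21, t), (10, 9, 30, t), (11, 24, 12, v), (11, 24, 12, x), (24, 13, 24, k), (24, 13, 24, s), (30, 13, 39, k), (30, 13, 39, s), (5, 1, 33, a), (5, 1, 33, d), (5, 1, 33, x), (6, 1, 5, a), (6, 1, 5, d), (6, 1, 5, x)}
Apply σ_{G > C}; surviving tuples: {(10, 9, 21, t), (10, 9, 30, t), (11, 24, 12, v), (11, 24, 12, x), (30, 13, 39, k), (30, 13, 39, s), (5, 1, 33, a), (5, 1, 33, d), (5, 1, 33, x)}
Apply σ_{F ≠ s}; surviving tuples: {(10, 9, 21, t), (10, 9, 30, t), (11, 24, 12, v), (11, 24, 12, x), (30, 13, 39, k), (5, 1, 33, a), (5, 1, 33, d), (5, 1, 33, x)}
Keep only column(s) F, C, G: {(a, 5, 33), (d, 5, 33), (k, 30, 39), (t, 10, 21), (t, 10, 30), (v, 11, 12), (x, 11, 12), (x, 5, 33)}

{(a, 5, 33), (d, 5, 33), (k, 30, 39), (t, 10, 21), (t, 10, 30), (v, 11, 12), (x, 11, 12), (x, 5, 33)}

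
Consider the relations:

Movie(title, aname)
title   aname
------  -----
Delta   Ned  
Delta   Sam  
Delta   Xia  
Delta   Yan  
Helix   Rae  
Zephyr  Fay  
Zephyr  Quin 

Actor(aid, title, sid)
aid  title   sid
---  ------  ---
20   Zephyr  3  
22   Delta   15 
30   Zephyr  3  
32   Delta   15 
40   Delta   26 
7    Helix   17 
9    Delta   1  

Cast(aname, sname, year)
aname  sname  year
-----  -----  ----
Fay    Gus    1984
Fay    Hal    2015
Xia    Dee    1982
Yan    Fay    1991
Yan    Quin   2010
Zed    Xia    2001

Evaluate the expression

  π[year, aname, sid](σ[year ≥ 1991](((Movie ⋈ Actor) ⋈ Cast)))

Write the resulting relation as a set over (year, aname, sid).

{(1991, Yan, 1), (1991, Yan, 15), (1991, Yan, 26), (2010, Yan, 1), (2010, Yan, 15), (2010, Yan, 26), (2015, Fay, 3)}

Natural join on title: {(Delta, Ned, 22, 15), (Delta, Ned, 32, 15), (Delta, Ned, 40, 26), (Delta, Ned, 9, 1), (Delta, Sam, 22, 15), (Delta, Sam, 32, 15), (Delta, Sam, 40, 26), (Delta, Sam, 9, 1), (Delta, Xia, 22, 15), (Delta, Xia, 32, 15), (Delta, Xia, 40, 26), (Delta, Xia, 9, 1), (Delta, Yan, 22, 15), (Delta, Yan, 32, 15), (Delta, Yan, 40, 26), (Delta, Yan, 9, 1), (Helix, Rae, 7, 17), (Zephyr, Fay, 20, 3), (Zephyr, Fay, 30, 3), (Zephyr, Quin, 20, 3), (Zephyr, Quin, 30, 3)}
Natural join on aname: {(Delta, Xia, 22, 15, Dee, 1982), (Delta, Xia, 32, 15, Dee, 1982), (Delta, Xia, 40, 26, Dee, 1982), (Delta, Xia, 9, 1, Dee, 1982), (Delta, Yan, 22, 15, Fay, 1991), (Delta, Yan, 22, 15, Quin, 2010), (Delta, Yan, 32, 15, Fay, 1991), (Delta, Yan, 32, 15, Quin, 2010), (Delta, Yan, 40, 26, Fay, 1991), (Delta, Yan, 40, 26, Quin, 2010), (Delta, Yan, 9, 1, Fay, 1991), (Delta, Yan, 9, 1, Quin, 2010), (Zephyr, Fay, 20, 3, Gus, 1984), (Zephyr, Fay, 20, 3, Hal, 2015), (Zephyr, Fay, 30, 3, Gus, 1984), (Zephyr, Fay, 30, 3, Hal, 2015)}
σ[year ≥ 1991]: keep tuples satisfying year ≥ 1991 → {(Delta, Yan, 22, 15, Fay, 1991), (Delta, Yan, 22, 15, Quin, 2010), (Delta, Yan, 32, 15, Fay, 1991), (Delta, Yan, 32, 15, Quin, 2010), (Delta, Yan, 40, 26, Fay, 1991), (Delta, Yan, 40, 26, Quin, 2010), (Delta, Yan, 9, 1, Fay, 1991), (Delta, Yan, 9, 1, Quin, 2010), (Zephyr, Fay, 20, 3, Hal, 2015), (Zephyr, Fay, 30, 3, Hal, 2015)}
Projecting to year, aname, sid (3 duplicate(s) eliminated): {(1991, Yan, 1), (1991, Yan, 15), (1991, Yan, 26), (2010, Yan, 1), (2010, Yan, 15), (2010, Yan, 26), (2015, Fay, 3)}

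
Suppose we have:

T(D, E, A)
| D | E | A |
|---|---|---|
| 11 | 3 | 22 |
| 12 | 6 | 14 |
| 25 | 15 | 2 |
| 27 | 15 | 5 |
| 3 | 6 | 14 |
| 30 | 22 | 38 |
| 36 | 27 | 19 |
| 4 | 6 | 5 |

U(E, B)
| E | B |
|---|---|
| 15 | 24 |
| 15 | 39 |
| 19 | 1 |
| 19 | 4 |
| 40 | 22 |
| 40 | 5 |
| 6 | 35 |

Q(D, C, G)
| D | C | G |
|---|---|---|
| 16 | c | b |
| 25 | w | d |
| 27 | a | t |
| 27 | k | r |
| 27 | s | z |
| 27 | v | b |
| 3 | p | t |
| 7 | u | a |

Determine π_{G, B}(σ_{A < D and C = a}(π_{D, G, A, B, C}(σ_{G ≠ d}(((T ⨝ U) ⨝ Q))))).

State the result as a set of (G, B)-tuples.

{(t, 24), (t, 39)}

T ⋈ U (natural join on E): {(12, 6, 14, 35), (25, 15, 2, 24), (25, 15, 2, 39), (27, 15, 5, 24), (27, 15, 5, 39), (3, 6, 14, 35), (4, 6, 5, 35)}
(T ⨝ U) ⋈ Q (natural join on D): {(25, 15, 2, 24, w, d), (25, 15, 2, 39, w, d), (27, 15, 5, 24, a, t), (27, 15, 5, 24, k, r), (27, 15, 5, 24, s, z), (27, 15, 5, 24, v, b), (27, 15, 5, 39, a, t), (27, 15, 5, 39, k, r), (27, 15, 5, 39, s, z), (27, 15, 5, 39, v, b), (3, 6, 14, 35, p, t)}
Selection G ≠ d: {(27, 15, 5, 24, a, t), (27, 15, 5, 24, k, r), (27, 15, 5, 24, s, z), (27, 15, 5, 24, v, b), (27, 15, 5, 39, a, t), (27, 15, 5, 39, k, r), (27, 15, 5, 39, s, z), (27, 15, 5, 39, v, b), (3, 6, 14, 35, p, t)}
Projecting to D, G, A, B, C: {(27, b, 5, 24, v), (27, b, 5, 39, v), (27, r, 5, 24, k), (27, r, 5, 39, k), (27, t, 5, 24, a), (27, t, 5, 39, a), (27, z, 5, 24, s), (27, z, 5, 39, s), (3, t, 14, 35, p)}
Selection A < D and C = a: {(27, t, 5, 24, a), (27, t, 5, 39, a)}
Projecting to G, B: {(t, 24), (t, 39)}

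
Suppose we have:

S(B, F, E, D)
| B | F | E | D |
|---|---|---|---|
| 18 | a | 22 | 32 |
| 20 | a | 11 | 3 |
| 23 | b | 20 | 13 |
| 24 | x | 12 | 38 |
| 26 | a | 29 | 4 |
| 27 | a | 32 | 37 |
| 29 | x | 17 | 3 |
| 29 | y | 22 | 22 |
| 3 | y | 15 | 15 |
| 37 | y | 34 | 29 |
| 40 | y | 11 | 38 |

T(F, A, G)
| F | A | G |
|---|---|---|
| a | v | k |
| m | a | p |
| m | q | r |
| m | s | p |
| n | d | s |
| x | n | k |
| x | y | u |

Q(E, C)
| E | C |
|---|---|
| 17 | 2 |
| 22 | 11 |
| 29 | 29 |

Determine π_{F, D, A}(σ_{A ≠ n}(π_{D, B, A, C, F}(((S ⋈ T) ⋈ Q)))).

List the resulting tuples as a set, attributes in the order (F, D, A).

{(a, 32, v), (a, 4, v), (x, 3, y)}

S ⋈ T (natural join on F): {(18, a, 22, 32, v, k), (20, a, 11, 3, v, k), (24, x, 12, 38, n, k), (24, x, 12, 38, y, u), (26, a, 29, 4, v, k), (27, a, 32, 37, v, k), (29, x, 17, 3, n, k), (29, x, 17, 3, y, u)}
(S ⋈ T) ⋈ Q (natural join on E): {(18, a, 22, 32, v, k, 11), (26, a, 29, 4, v, k, 29), (29, x, 17, 3, n, k, 2), (29, x, 17, 3, y, u, 2)}
π_{D, B, A, C, F} gives {(3, 29, n, 2, x), (3, 29, y, 2, x), (32, 18, v, 11, a), (4, 26, v, 29, a)}.
Selection A ≠ n: {(3, 29, y, 2, x), (32, 18, v, 11, a), (4, 26, v, 29, a)}
π_{F, D, A} gives {(a, 32, v), (a, 4, v), (x, 3, y)}.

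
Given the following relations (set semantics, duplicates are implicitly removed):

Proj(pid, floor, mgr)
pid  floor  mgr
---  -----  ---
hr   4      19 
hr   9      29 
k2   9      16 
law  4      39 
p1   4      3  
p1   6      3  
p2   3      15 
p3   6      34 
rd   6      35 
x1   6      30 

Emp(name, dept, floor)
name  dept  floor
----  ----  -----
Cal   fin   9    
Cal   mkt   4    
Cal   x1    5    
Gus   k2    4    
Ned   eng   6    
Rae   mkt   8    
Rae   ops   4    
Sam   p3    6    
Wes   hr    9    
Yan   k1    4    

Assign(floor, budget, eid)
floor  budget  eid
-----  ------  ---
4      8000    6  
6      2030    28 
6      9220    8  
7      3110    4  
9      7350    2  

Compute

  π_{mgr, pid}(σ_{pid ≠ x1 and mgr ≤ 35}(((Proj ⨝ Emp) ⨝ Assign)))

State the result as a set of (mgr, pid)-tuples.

Natural join on floor: {(hr, 4, 19, Cal, mkt), (hr, 4, 19, Gus, k2), (hr, 4, 19, Rae, ops), (hr, 4, 19, Yan, k1), (hr, 9, 29, Cal, fin), (hr, 9, 29, Wes, hr), (k2, 9, 16, Cal, fin), (k2, 9, 16, Wes, hr), (law, 4, 39, Cal, mkt), (law, 4, 39, Gus, k2), (law, 4, 39, Rae, ops), (law, 4, 39, Yan, k1), (p1, 4, 3, Cal, mkt), (p1, 4, 3, Gus, k2), (p1, 4, 3, Rae, ops), (p1, 4, 3, Yan, k1), (p1, 6, 3, Ned, eng), (p1, 6, 3, Sam, p3), (p3, 6, 34, Ned, eng), (p3, 6, 34, Sam, p3), (rd, 6, 35, Ned, eng), (rd, 6, 35, Sam, p3), (x1, 6, 30, Ned, eng), (x1, 6, 30, Sam, p3)}
Natural join on floor: {(hr, 4, 19, Cal, mkt, 8000, 6), (hr, 4, 19, Gus, k2, 8000, 6), (hr, 4, 19, Rae, ops, 8000, 6), (hr, 4, 19, Yan, k1, 8000, 6), (hr, 9, 29, Cal, fin, 7350, 2), (hr, 9, 29, Wes, hr, 7350, 2), (k2, 9, 16, Cal, fin, 7350, 2), (k2, 9, 16, Wes, hr, 7350, 2), (law, 4, 39, Cal, mkt, 8000, 6), (law, 4, 39, Gus, k2, 8000, 6), (law, 4, 39, Rae, ops, 8000, 6), (law, 4, 39, Yan, k1, 8000, 6), (p1, 4, 3, Cal, mkt, 8000, 6), (p1, 4, 3, Gus, k2, 8000, 6), (p1, 4, 3, Rae, ops, 8000, 6), (p1, 4, 3, Yan, k1, 8000, 6), (p1, 6, 3, Ned, eng, 2030, 28), (p1, 6, 3, Ned, eng, 9220, 8), (p1, 6, 3, Sam, p3, 2030, 28), (p1, 6, 3, Sam, p3, 9220, 8), (p3, 6, 34, Ned, eng, 2030, 28), (p3, 6, 34, Ned, eng, 9220, 8), (p3, 6, 34, Sam, p3, 2030, 28), (p3, 6, 34, Sam, p3, 9220, 8), (rd, 6, 35, Ned, eng, 2030, 28), (rd, 6, 35, Ned, eng, 9220, 8), (rd, 6, 35, Sam, p3, 2030, 28), (rd, 6, 35, Sam, p3, 9220, 8), (x1, 6, 30, Ned, eng, 2030, 28), (x1, 6, 30, Ned, eng, 9220, 8), (x1, 6, 30, Sam, p3, 2030, 28), (x1, 6, 30, Sam, p3, 9220, 8)}
Filtering on pid ≠ x1 and mgr ≤ 35 leaves {(hr, 4, 19, Cal, mkt, 8000, 6), (hr, 4, 19, Gus, k2, 8000, 6), (hr, 4, 19, Rae, ops, 8000, 6), (hr, 4, 19, Yan, k1, 8000, 6), (hr, 9, 29, Cal, fin, 7350, 2), (hr, 9, 29, Wes, hr, 7350, 2), (k2, 9, 16, Cal, fin, 7350, 2), (k2, 9, 16, Wes, hr, 7350, 2), (p1, 4, 3, Cal, mkt, 8000, 6), (p1, 4, 3, Gus, k2, 8000, 6), (p1, 4, 3, Rae, ops, 8000, 6), (p1, 4, 3, Yan, k1, 8000, 6), (p1, 6, 3, Ned, eng, 2030, 28), (p1, 6, 3, Ned, eng, 9220, 8), (p1, 6, 3, Sam, p3, 2030, 28), (p1, 6, 3, Sam, p3, 9220, 8), (p3, 6, 34, Ned, eng, 2030, 28), (p3, 6, 34, Ned, eng, 9220, 8), (p3, 6, 34, Sam, p3, 2030, 28), (p3, 6, 34, Sam, p3, 9220, 8), (rd, 6, 35, Ned, eng, 2030, 28), (rd, 6, 35, Ned, eng, 9220, 8), (rd, 6, 35, Sam, p3, 2030, 28), (rd, 6, 35, Sam, p3, 9220, 8)}.
π[mgr, pid]: project onto (mgr, pid) (18 duplicate(s) eliminated) → {(16, k2), (19, hr), (29, hr), (3, p1), (34, p3), (35, rd)}

{(16, k2), (19, hr), (29, hr), (3, p1), (34, p3), (35, rd)}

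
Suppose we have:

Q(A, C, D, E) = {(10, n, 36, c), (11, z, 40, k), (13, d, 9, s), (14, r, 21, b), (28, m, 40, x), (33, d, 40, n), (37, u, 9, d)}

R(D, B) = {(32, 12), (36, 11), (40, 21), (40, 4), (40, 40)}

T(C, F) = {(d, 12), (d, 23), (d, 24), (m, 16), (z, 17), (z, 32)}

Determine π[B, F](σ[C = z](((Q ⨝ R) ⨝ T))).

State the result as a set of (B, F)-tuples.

Joining Q and R on D yields {(10, n, 36, c, 11), (11, z, 40, k, 21), (11, z, 40, k, 4), (11, z, 40, k, 40), (28, m, 40, x, 21), (28, m, 40, x, 4), (28, m, 40, x, 40), (33, d, 40, n, 21), (33, d, 40, n, 4), (33, d, 40, n, 40)}.
Joining (Q ⨝ R) and T on C yields {(11, z, 40, k, 21, 17), (11, z, 40, k, 21, 32), (11, z, 40, k, 4, 17), (11, z, 40, k, 4, 32), (11, z, 40, k, 40, 17), (11, z, 40, k, 40, 32), (28, m, 40, x, 21, 16), (28, m, 40, x, 4, 16), (28, m, 40, x, 40, 16), (33, d, 40, n, 21, 12), (33, d, 40, n, 21, 23), (33, d, 40, n, 21, 24), (33, d, 40, n, 4, 12), (33, d, 40, n, 4, 23), (33, d, 40, n, 4, 24), (33, d, 40, n, 40, 12), (33, d, 40, n, 40, 23), (33, d, 40, n, 40, 24)}.
Filtering on C = z leaves {(11, z, 40, k, 21, 17), (11, z, 40, k, 21, 32), (11, z, 40, k, 4, 17), (11, z, 40, k, 4, 32), (11, z, 40, k, 40, 17), (11, z, 40, k, 40, 32)}.
π[B, F]: project onto (B, F) → {(21, 17), (21, 32), (4, 17), (4, 32), (40, 17), (40, 32)}

{(21, 17), (21, 32), (4, 17), (4, 32), (40, 17), (40, 32)}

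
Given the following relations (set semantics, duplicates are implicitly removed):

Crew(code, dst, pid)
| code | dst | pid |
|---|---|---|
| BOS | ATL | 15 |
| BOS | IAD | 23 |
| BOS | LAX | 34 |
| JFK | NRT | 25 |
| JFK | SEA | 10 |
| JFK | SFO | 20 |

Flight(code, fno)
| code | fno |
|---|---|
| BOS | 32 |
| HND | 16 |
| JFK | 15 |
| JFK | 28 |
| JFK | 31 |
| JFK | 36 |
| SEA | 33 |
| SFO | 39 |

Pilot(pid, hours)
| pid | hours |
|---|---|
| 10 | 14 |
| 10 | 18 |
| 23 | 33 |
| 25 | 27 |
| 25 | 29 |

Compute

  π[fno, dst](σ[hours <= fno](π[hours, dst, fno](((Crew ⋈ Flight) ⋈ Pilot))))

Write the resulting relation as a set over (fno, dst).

Joining Crew and Flight on code yields {(BOS, ATL, 15, 32), (BOS, IAD, 23, 32), (BOS, LAX, 34, 32), (JFK, NRT, 25, 15), (JFK, NRT, 25, 28), (JFK, NRT, 25, 31), (JFK, NRT, 25, 36), (JFK, SEA, 10, 15), (JFK, SEA, 10, 28), (JFK, SEA, 10, 31), (JFK, SEA, 10, 36), (JFK, SFO, 20, 15), (JFK, SFO, 20, 28), (JFK, SFO, 20, 31), (JFK, SFO, 20, 36)}.
Joining (Crew ⋈ Flight) and Pilot on pid yields {(BOS, IAD, 23, 32, 33), (JFK, NRT, 25, 15, 27), (JFK, NRT, 25, 15, 29), (JFK, NRT, 25, 28, 27), (JFK, NRT, 25, 28, 29), (JFK, NRT, 25, 31, 27), (JFK, NRT, 25, 31, 29), (JFK, NRT, 25, 36, 27), (JFK, NRT, 25, 36, 29), (JFK, SEA, 10, 15, 14), (JFK, SEA, 10, 15, 18), (JFK, SEA, 10, 28, 14), (JFK, SEA, 10, 28, 18), (JFK, SEA, 10, 31, 14), (JFK, SEA, 10, 31, 18), (JFK, SEA, 10, 36, 14), (JFK, SEA, 10, 36, 18)}.
Projecting to hours, dst, fno: {(14, SEA, 15), (14, SEA, 28), (14, SEA, 31), (14, SEA, 36), (18, SEA, 15), (18, SEA, 28), (18, SEA, 31), (18, SEA, 36), (27, NRT, 15), (27, NRT, 28), (27, NRT, 31), (27, NRT, 36), (29, NRT, 15), (29, NRT, 28), (29, NRT, 31), (29, NRT, 36), (33, IAD, 32)}
Filtering on hours <= fno leaves {(14, SEA, 15), (14, SEA, 28), (14, SEA, 31), (14, SEA, 36), (18, SEA, 28), (18, SEA, 31), (18, SEA, 36), (27, NRT, 28), (27, NRT, 31), (27, NRT, 36), (29, NRT, 31), (29, NRT, 36)}.
Projecting to fno, dst (5 duplicate(s) eliminated): {(15, SEA), (28, NRT), (28, SEA), (31, NRT), (31, SEA), (36, NRT), (36, SEA)}

{(15, SEA), (28, NRT), (28, SEA), (31, NRT), (31, SEA), (36, NRT), (36, SEA)}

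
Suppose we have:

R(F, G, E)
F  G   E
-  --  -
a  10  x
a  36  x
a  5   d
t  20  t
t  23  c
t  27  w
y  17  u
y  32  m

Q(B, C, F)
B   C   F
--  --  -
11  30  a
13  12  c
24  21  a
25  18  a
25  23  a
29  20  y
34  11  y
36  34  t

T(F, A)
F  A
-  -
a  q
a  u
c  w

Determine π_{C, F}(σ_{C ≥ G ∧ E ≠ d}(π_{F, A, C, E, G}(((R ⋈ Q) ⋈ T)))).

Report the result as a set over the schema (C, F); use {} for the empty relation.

Natural join on F: {(a, 10, x, 11, 30), (a, 10, x, 24, 21), (a, 10, x, 25, 18), (a, 10, x, 25, 23), (a, 36, x, 11, 30), (a, 36, x, 24, 21), (a, 36, x, 25, 18), (a, 36, x, 25, 23), (a, 5, d, 11, 30), (a, 5, d, 24, 21), (a, 5, d, 25, 18), (a, 5, d, 25, 23), (t, 20, t, 36, 34), (t, 23, c, 36, 34), (t, 27, w, 36, 34), (y, 17, u, 29, 20), (y, 17, u, 34, 11), (y, 32, m, 29, 20), (y, 32, m, 34, 11)}
Natural join on F: {(a, 10, x, 11, 30, q), (a, 10, x, 11, 30, u), (a, 10, x, 24, 21, q), (a, 10, x, 24, 21, u), (a, 10, x, 25, 18, q), (a, 10, x, 25, 18, u), (a, 10, x, 25, 23, q), (a, 10, x, 25, 23, u), (a, 36, x, 11, 30, q), (a, 36, x, 11, 30, u), (a, 36, x, 24, 21, q), (a, 36, x, 24, 21, u), (a, 36, x, 25, 18, q), (a, 36, x, 25, 18, u), (a, 36, x, 25, 23, q), (a, 36, x, 25, 23, u), (a, 5, d, 11, 30, q), (a, 5, d, 11, 30, u), (a, 5, d, 24, 21, q), (a, 5, d, 24, 21, u), (a, 5, d, 25, 18, q), (a, 5, d, 25, 18, u), (a, 5, d, 25, 23, q), (a, 5, d, 25, 23, u)}
π[F, A, C, E, G]: project onto (F, A, C, E, G) → {(a, q, 18, d, 5), (a, q, 18, x, 10), (a, q, 18, x, 36), (a, q, 21, d, 5), (a, q, 21, x, 10), (a, q, 21, x, 36), (a, q, 23, d, 5), (a, q, 23, x, 10), (a, q, 23, x, 36), (a, q, 30, d, 5), (a, q, 30, x, 10), (a, q, 30, x, 36), (a, u, 18, d, 5), (a, u, 18, x, 10), (a, u, 18, x, 36), (a, u, 21, d, 5), (a, u, 21, x, 10), (a, u, 21, x, 36), (a, u, 23, d, 5), (a, u, 23, x, 10), (a, u, 23, x, 36), (a, u, 30, d, 5), (a, u, 30, x, 10), (a, u, 30, x, 36)}
σ[C ≥ G ∧ E ≠ d]: keep tuples satisfying C ≥ G ∧ E ≠ d → {(a, q, 18, x, 10), (a, q, 21, x, 10), (a, q, 23, x, 10), (a, q, 30, x, 10), (a, u, 18, x, 10), (a, u, 21, x, 10), (a, u, 23, x, 10), (a, u, 30, x, 10)}
π[C, F]: project onto (C, F) (4 duplicate(s) eliminated) → {(18, a), (21, a), (23, a), (30, a)}

{(18, a), (21, a), (23, a), (30, a)}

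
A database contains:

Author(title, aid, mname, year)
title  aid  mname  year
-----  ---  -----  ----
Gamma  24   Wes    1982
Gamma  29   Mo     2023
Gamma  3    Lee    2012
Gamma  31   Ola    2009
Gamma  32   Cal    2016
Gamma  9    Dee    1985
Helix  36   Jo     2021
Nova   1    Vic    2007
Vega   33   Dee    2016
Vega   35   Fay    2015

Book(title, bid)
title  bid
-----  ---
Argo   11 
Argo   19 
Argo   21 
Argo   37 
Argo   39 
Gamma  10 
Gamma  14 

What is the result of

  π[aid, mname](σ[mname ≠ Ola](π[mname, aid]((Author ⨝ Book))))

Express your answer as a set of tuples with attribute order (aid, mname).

Author ⋈ Book (natural join on title): {(Gamma, 24, Wes, 1982, 10), (Gamma, 24, Wes, 1982, 14), (Gamma, 29, Mo, 2023, 10), (Gamma, 29, Mo, 2023, 14), (Gamma, 3, Lee, 2012, 10), (Gamma, 3, Lee, 2012, 14), (Gamma, 31, Ola, 2009, 10), (Gamma, 31, Ola, 2009, 14), (Gamma, 32, Cal, 2016, 10), (Gamma, 32, Cal, 2016, 14), (Gamma, 9, Dee, 1985, 10), (Gamma, 9, Dee, 1985, 14)}
π_{mname, aid} gives {(Cal, 32), (Dee, 9), (Lee, 3), (Mo, 29), (Ola, 31), (Wes, 24)} (6 duplicate(s) eliminated).
σ[mname ≠ Ola]: keep tuples satisfying mname ≠ Ola → {(Cal, 32), (Dee, 9), (Lee, 3), (Mo, 29), (Wes, 24)}
π_{aid, mname} gives {(24, Wes), (29, Mo), (3, Lee), (32, Cal), (9, Dee)}.

{(24, Wes), (29, Mo), (3, Lee), (32, Cal), (9, Dee)}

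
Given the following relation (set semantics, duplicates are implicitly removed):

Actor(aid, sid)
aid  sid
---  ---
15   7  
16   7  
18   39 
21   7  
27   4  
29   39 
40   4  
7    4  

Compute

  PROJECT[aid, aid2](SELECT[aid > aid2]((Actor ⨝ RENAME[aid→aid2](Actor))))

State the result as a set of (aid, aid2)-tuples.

ρ[aid→aid2]: schema becomes (aid2, sid); tuples unchanged.
Actor ⋈ RENAME[aid→aid2](Actor) (natural join on sid): {(15, 7, 15), (15, 7, 16), (15, 7, 21), (16, 7, 15), (16, 7, 16), (16, 7, 21), (18, 39, 18), (18, 39, 29), (21, 7, 15), (21, 7, 16), (21, 7, 21), (27, 4, 27), (27, 4, 40), (27, 4, 7), (29, 39, 18), (29, 39, 29), (40, 4, 27), (40, 4, 40), (40, 4, 7), (7, 4, 27), (7, 4, 40), (7, 4, 7)}
Selection aid > aid2: {(16, 7, 15), (21, 7, 15), (21, 7, 16), (27, 4, 7), (29, 39, 18), (40, 4, 27), (40, 4, 7)}
Projecting to aid, aid2: {(16, 15), (21, 15), (21, 16), (27, 7), (29, 18), (40, 27), (40, 7)}

{(16, 15), (21, 15), (21, 16), (27, 7), (29, 18), (40, 27), (40, 7)}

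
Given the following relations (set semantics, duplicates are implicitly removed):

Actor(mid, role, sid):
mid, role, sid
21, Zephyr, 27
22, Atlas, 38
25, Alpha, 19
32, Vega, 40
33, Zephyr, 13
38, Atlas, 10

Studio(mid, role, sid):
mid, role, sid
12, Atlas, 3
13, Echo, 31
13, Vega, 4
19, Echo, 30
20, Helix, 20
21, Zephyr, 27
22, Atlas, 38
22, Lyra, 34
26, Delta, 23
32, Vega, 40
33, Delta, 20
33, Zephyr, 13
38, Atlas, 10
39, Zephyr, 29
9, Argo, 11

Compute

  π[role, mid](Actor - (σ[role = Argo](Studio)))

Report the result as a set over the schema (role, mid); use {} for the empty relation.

σ[role = Argo]: keep tuples satisfying role = Argo → {(9, Argo, 11)}
Set difference of the two operands is {(21, Zephyr, 27), (22, Atlas, 38), (25, Alpha, 19), (32, Vega, 40), (33, Zephyr, 13), (38, Atlas, 10)}.
π[role, mid]: project onto (role, mid) → {(Alpha, 25), (Atlas, 22), (Atlas, 38), (Vega, 32), (Zephyr, 21), (Zephyr, 33)}

{(Alpha, 25), (Atlas, 22), (Atlas, 38), (Vega, 32), (Zephyr, 21), (Zephyr, 33)}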